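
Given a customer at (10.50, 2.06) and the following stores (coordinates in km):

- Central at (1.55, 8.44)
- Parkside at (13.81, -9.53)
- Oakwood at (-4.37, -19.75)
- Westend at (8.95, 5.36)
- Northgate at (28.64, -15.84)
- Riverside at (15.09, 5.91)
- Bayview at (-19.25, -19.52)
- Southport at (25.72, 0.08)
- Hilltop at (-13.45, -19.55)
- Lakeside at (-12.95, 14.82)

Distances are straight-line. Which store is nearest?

Westend

Distances from (10.50, 2.06):
Central: √((-8.95)² + (6.38)²) = √(80.1025 + 40.7044) = 10.99 km
Parkside: √((3.31)² + (-11.59)²) = √(10.9561 + 134.3281) = 12.05 km
Oakwood: √((-14.87)² + (-21.81)²) = √(221.1169 + 475.6761) = 26.40 km
Westend: √((-1.55)² + (3.30)²) = √(2.4025 + 10.8900) = 3.65 km
Northgate: √((18.14)² + (-17.90)²) = √(329.0596 + 320.4100) = 25.48 km
Riverside: √((4.59)² + (3.85)²) = √(21.0681 + 14.8225) = 5.99 km
Bayview: √((-29.75)² + (-21.58)²) = √(885.0625 + 465.6964) = 36.75 km
Southport: √((15.22)² + (-1.98)²) = √(231.6484 + 3.9204) = 15.35 km
Hilltop: √((-23.95)² + (-21.61)²) = √(573.6025 + 466.9921) = 32.26 km
Lakeside: √((-23.45)² + (12.76)²) = √(549.9025 + 162.8176) = 26.70 km
Minimum: Westend at 3.65 km.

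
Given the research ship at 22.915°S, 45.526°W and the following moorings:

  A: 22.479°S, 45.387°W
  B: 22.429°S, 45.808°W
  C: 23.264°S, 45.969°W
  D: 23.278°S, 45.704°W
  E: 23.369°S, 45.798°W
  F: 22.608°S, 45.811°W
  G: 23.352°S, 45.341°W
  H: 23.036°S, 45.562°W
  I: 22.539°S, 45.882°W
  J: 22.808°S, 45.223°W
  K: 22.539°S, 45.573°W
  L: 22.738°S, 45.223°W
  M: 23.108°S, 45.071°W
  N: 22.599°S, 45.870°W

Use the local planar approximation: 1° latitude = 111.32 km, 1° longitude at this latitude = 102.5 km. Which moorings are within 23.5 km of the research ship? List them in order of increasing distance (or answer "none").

Distances from 22.915°S, 45.526°W:
A: √((0.436·111.32)² + (0.139·102.5)²) = √(2355.69670 + 202.99126) = 50.583 km
B: √((0.486·111.32)² + (-0.282·102.5)²) = √(2926.97447 + 835.49902) = 61.339 km
C: √((-0.349·111.32)² + (-0.443·102.5)²) = √(1509.37534 + 2061.84106) = 59.760 km
D: √((-0.363·111.32)² + (-0.178·102.5)²) = √(1632.90021 + 332.88002) = 44.337 km
E: √((-0.454·111.32)² + (-0.272·102.5)²) = √(2554.21882 + 777.29440) = 57.719 km
F: √((0.307·111.32)² + (-0.285·102.5)²) = √(1167.94703 + 853.37016) = 44.959 km
G: √((-0.437·111.32)² + (0.185·102.5)²) = √(2366.51504 + 359.57641) = 52.212 km
H: √((-0.121·111.32)² + (-0.036·102.5)²) = √(181.43336 + 13.61610) = 13.966 km
I: √((0.376·111.32)² + (-0.356·102.5)²) = √(1751.95152 + 1331.52010) = 55.529 km
J: √((0.107·111.32)² + (0.303·102.5)²) = √(141.87764 + 964.56831) = 33.263 km
K: √((0.376·111.32)² + (-0.047·102.5)²) = √(1751.95152 + 23.20831) = 42.133 km
L: √((0.177·111.32)² + (0.303·102.5)²) = √(388.23343 + 964.56831) = 36.780 km
M: √((-0.193·111.32)² + (0.455·102.5)²) = √(461.59491 + 2175.05641) = 51.348 km
N: √((0.316·111.32)² + (-0.344·102.5)²) = √(1237.42977 + 1243.26760) = 49.807 km
Threshold 23.5 km: H (13.966 km) is within range.

H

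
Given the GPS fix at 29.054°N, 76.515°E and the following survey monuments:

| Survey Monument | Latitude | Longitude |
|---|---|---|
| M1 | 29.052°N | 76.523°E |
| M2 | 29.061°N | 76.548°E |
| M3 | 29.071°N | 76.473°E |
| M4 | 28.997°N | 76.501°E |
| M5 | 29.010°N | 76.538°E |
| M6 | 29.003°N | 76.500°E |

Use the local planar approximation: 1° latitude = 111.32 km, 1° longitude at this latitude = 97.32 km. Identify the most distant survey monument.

Distances from 29.054°N, 76.515°E:
M1: √((-0.002·111.32)² + (0.008·97.32)²) = √(0.04957 + 0.60616) = 0.810 km
M2: √((0.007·111.32)² + (0.033·97.32)²) = √(0.60721 + 10.31412) = 3.305 km
M3: √((0.017·111.32)² + (-0.042·97.32)²) = √(3.58133 + 16.70717) = 4.504 km
M4: √((-0.057·111.32)² + (-0.014·97.32)²) = √(40.26207 + 1.85635) = 6.490 km
M5: √((-0.044·111.32)² + (0.023·97.32)²) = √(23.99119 + 5.01026) = 5.385 km
M6: √((-0.051·111.32)² + (-0.015·97.32)²) = √(32.23196 + 2.13102) = 5.862 km
Maximum: M4 at 6.490 km.

M4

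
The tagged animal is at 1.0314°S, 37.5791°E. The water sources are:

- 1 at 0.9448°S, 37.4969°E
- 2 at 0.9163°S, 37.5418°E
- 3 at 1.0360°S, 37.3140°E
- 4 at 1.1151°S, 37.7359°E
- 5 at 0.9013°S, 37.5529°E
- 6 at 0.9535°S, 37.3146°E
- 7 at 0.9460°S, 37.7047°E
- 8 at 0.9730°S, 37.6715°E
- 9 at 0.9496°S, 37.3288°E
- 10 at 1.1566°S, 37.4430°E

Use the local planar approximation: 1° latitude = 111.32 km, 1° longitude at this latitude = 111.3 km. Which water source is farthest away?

Distances from 1.0314°S, 37.5791°E:
1: √((0.0866·111.32)² + (-0.0822·111.3)²) = √(92.935615 + 83.701639) = 13.2905 km
2: √((0.1151·111.32)² + (-0.0373·111.3)²) = √(164.171226 + 17.234869) = 13.4687 km
3: √((-0.0046·111.32)² + (-0.2651·111.3)²) = √(0.262218 + 870.582202) = 29.5101 km
4: √((-0.0837·111.32)² + (0.1568·111.3)²) = √(86.815508 + 304.566719) = 19.7834 km
5: √((0.1301·111.32)² + (-0.0262·111.3)²) = √(209.749526 + 8.503406) = 14.7734 km
6: √((0.0779·111.32)² + (-0.2645·111.3)²) = √(75.200601 + 866.645889) = 30.6895 km
7: √((0.0854·111.32)² + (0.1256·111.3)²) = √(90.377877 + 195.420269) = 16.9056 km
8: √((0.0584·111.32)² + (0.0924·111.3)²) = √(42.264145 + 105.763124) = 12.1666 km
9: √((0.0818·111.32)² + (-0.2503·111.3)²) = √(82.918799 + 776.089893) = 29.3089 km
10: √((-0.1252·111.32)² + (-0.1361·111.3)²) = √(194.247328 + 229.459783) = 20.5841 km
Maximum: 6 at 30.6895 km.

6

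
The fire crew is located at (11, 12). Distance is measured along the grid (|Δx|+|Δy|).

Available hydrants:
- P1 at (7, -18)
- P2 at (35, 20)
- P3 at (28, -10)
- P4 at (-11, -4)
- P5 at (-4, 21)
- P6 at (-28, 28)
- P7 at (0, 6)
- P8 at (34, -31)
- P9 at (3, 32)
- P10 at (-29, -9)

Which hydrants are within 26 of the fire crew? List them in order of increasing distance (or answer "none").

Distances from (11, 12):
P1: |-4| + |-30| = 4 + 30 = 34
P2: |24| + |8| = 24 + 8 = 32
P3: |17| + |-22| = 17 + 22 = 39
P4: |-22| + |-16| = 22 + 16 = 38
P5: |-15| + |9| = 15 + 9 = 24
P6: |-39| + |16| = 39 + 16 = 55
P7: |-11| + |-6| = 11 + 6 = 17
P8: |23| + |-43| = 23 + 43 = 66
P9: |-8| + |20| = 8 + 20 = 28
P10: |-40| + |-21| = 40 + 21 = 61
Threshold 26: P7 (17), P5 (24) are within range.

P7, P5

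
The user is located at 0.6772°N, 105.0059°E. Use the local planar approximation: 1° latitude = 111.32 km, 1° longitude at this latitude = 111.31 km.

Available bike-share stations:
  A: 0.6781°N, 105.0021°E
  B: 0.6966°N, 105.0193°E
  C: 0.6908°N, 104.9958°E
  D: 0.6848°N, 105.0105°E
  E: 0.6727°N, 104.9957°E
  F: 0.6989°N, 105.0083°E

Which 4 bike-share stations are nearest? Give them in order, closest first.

Distances from 0.6772°N, 105.0059°E:
A: 0.4347 km
B: 2.6246 km
C: 1.8857 km
D: 0.9889 km
E: 1.2410 km
F: 2.4304 km
Sorted: A (0.4347 km) < D (0.9889 km) < E (1.2410 km) < C (1.8857 km) < F (2.4304 km) < B (2.6246 km)

A, D, E, C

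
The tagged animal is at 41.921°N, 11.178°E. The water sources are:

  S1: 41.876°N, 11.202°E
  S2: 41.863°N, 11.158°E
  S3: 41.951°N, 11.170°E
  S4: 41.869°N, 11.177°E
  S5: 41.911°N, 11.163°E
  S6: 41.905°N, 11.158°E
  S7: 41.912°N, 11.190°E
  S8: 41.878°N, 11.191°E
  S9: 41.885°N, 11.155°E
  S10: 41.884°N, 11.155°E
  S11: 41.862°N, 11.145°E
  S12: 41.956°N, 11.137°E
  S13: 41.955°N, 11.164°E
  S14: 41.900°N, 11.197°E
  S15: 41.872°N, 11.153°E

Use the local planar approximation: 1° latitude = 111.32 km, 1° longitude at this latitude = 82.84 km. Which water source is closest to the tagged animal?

S7

Distances from 41.921°N, 11.178°E:
S1: √((-0.045·111.32)² + (0.024·82.84)²) = √(25.09409 + 3.95278) = 5.390 km
S2: √((-0.058·111.32)² + (-0.020·82.84)²) = √(41.68717 + 2.74499) = 6.666 km
S3: √((0.030·111.32)² + (-0.008·82.84)²) = √(11.15293 + 0.43920) = 3.405 km
S4: √((-0.052·111.32)² + (-0.001·82.84)²) = √(33.50835 + 0.00686) = 5.789 km
S5: √((-0.010·111.32)² + (-0.015·82.84)²) = √(1.23921 + 1.54405) = 1.668 km
S6: √((-0.016·111.32)² + (-0.020·82.84)²) = √(3.17239 + 2.74499) = 2.433 km
S7: √((-0.009·111.32)² + (0.012·82.84)²) = √(1.00376 + 0.98820) = 1.411 km
S8: √((-0.043·111.32)² + (0.013·82.84)²) = √(22.91307 + 1.15976) = 4.906 km
S9: √((-0.036·111.32)² + (-0.023·82.84)²) = √(16.06022 + 3.63024) = 4.437 km
S10: √((-0.037·111.32)² + (-0.023·82.84)²) = √(16.96484 + 3.63024) = 4.538 km
S11: √((-0.059·111.32)² + (-0.033·82.84)²) = √(43.13705 + 7.47323) = 7.114 km
S12: √((0.035·111.32)² + (-0.041·82.84)²) = √(15.18037 + 11.53580) = 5.169 km
S13: √((0.034·111.32)² + (-0.014·82.84)²) = √(14.32532 + 1.34504) = 3.959 km
S14: √((-0.021·111.32)² + (0.019·82.84)²) = √(5.46493 + 2.47735) = 2.818 km
S15: √((-0.049·111.32)² + (-0.025·82.84)²) = √(29.75353 + 4.28904) = 5.835 km
Minimum: S7 at 1.411 km.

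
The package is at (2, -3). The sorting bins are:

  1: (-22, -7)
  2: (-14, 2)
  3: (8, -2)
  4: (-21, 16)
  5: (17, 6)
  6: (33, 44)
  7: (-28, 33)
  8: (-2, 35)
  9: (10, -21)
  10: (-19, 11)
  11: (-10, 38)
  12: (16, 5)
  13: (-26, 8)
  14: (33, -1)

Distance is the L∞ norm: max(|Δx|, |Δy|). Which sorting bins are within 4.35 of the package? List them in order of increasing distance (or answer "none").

none

Distances from (2, -3):
1: max(|-24|, |-4|) = 24
2: max(|-16|, |5|) = 16
3: max(|6|, |1|) = 6
4: max(|-23|, |19|) = 23
5: max(|15|, |9|) = 15
6: max(|31|, |47|) = 47
7: max(|-30|, |36|) = 36
8: max(|-4|, |38|) = 38
9: max(|8|, |-18|) = 18
10: max(|-21|, |14|) = 21
11: max(|-12|, |41|) = 41
12: max(|14|, |8|) = 14
13: max(|-28|, |11|) = 28
14: max(|31|, |2|) = 31
Threshold 4.35: none within range.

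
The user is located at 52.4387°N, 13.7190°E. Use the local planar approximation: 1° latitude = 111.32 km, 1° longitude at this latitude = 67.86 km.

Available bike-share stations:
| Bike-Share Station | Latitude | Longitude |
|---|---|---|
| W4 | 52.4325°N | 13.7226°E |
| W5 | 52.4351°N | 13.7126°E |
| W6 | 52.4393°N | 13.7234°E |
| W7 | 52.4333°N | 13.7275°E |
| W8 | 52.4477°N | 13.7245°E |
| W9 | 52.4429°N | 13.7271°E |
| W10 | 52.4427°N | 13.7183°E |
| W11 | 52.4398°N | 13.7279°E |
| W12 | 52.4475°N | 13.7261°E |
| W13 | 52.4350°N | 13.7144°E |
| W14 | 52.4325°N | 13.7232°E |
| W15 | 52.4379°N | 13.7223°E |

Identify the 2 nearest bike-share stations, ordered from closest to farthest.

W15, W6

Distances from 52.4387°N, 13.7190°E:
W4: 0.7321 km
W5: 0.5910 km
W6: 0.3060 km
W7: 0.8331 km
W8: 1.0691 km
W9: 0.7216 km
W10: 0.4478 km
W11: 0.6162 km
W12: 1.0917 km
W13: 0.5168 km
W14: 0.7467 km
W15: 0.2410 km
Sorted: W15 (0.2410 km) < W6 (0.3060 km) < W10 (0.4478 km) < W13 (0.5168 km) < …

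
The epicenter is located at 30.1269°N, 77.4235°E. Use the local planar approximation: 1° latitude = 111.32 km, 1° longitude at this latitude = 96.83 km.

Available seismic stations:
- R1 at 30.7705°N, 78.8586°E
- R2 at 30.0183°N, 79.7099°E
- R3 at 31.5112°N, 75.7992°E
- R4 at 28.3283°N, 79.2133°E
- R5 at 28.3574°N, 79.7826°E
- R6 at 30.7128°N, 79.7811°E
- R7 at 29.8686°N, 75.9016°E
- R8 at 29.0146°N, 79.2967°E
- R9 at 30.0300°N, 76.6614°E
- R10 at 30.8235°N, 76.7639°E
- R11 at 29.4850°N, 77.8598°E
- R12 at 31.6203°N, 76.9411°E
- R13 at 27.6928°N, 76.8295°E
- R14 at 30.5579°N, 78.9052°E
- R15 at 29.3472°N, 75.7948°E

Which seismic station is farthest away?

R5

Distances from 30.1269°N, 77.4235°E:
R1: 156.3431 km
R2: 221.7219 km
R3: 220.1913 km
R4: 264.8078 km
R5: 301.6329 km
R6: 237.4208 km
R7: 150.1446 km
R8: 219.6158 km
R9: 74.5784 km
R10: 100.4618 km
R11: 83.0109 km
R12: 172.6829 km
R13: 277.0013 km
R14: 151.2828 km
R15: 180.0141 km
Maximum: R5 at 301.6329 km.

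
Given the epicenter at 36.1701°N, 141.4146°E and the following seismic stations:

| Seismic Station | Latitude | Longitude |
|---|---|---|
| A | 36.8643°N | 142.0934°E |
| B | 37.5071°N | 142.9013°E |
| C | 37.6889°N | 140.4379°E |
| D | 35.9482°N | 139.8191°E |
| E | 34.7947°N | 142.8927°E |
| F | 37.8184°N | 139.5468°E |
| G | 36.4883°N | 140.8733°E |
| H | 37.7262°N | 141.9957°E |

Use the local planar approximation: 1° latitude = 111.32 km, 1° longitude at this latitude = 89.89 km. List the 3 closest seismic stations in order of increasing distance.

G, A, D

Distances from 36.1701°N, 141.4146°E:
A: 98.4635 km
B: 200.0283 km
C: 190.5090 km
D: 145.5312 km
E: 202.7215 km
F: 248.7114 km
G: 60.1853 km
H: 180.9293 km
Sorted: G (60.1853 km) < A (98.4635 km) < D (145.5312 km) < H (180.9293 km) < C (190.5090 km) < …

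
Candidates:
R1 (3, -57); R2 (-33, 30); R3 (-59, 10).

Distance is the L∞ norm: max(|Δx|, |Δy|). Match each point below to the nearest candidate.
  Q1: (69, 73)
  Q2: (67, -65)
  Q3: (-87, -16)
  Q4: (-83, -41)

Q1 at (69, 73):
  R1: max(|-66|, |-130|) = 130
  R2: max(|-102|, |-43|) = 102
  R3: max(|-128|, |-63|) = 128
  → nearest: R2 (102)
Q2 at (67, -65):
  R1: max(|-64|, |8|) = 64
  R2: max(|-100|, |95|) = 100
  R3: max(|-126|, |75|) = 126
  → nearest: R1 (64)
Q3 at (-87, -16):
  R1: max(|90|, |-41|) = 90
  R2: max(|54|, |46|) = 54
  R3: max(|28|, |26|) = 28
  → nearest: R3 (28)
Q4 at (-83, -41):
  R1: max(|86|, |-16|) = 86
  R2: max(|50|, |71|) = 71
  R3: max(|24|, |51|) = 51
  → nearest: R3 (51)

Q1→R2; Q2→R1; Q3→R3; Q4→R3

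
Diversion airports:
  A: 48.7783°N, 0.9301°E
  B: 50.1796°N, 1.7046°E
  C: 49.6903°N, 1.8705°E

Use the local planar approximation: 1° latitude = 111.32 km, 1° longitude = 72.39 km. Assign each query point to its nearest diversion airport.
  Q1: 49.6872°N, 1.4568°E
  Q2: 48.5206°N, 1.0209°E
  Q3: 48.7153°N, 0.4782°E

Q1→C; Q2→A; Q3→A

Q1 at 49.6872°N, 1.4568°E:
  A: 108.1243 km
  B: 57.6745 km
  C: 29.9497 km
  → nearest: C (29.9497 km)
Q2 at 48.5206°N, 1.0209°E:
  A: 29.4306 km
  B: 191.1968 km
  C: 144.0051 km
  → nearest: A (29.4306 km)
Q3 at 48.7153°N, 0.4782°E:
  A: 33.4564 km
  B: 185.6142 km
  C: 148.1169 km
  → nearest: A (33.4564 km)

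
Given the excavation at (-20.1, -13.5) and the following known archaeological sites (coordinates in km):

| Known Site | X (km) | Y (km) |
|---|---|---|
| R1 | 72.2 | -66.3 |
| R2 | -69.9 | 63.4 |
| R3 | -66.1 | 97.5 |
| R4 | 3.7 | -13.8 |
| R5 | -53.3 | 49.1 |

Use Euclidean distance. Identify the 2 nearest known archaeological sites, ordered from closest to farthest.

R4, R5

Distances from (-20.1, -13.5):
R1: √((92.3)² + (-52.8)²) = √(8519.290 + 2787.840) = 106.3 km
R2: √((-49.8)² + (76.9)²) = √(2480.040 + 5913.610) = 91.6 km
R3: √((-46.0)² + (111.0)²) = √(2116.000 + 12321.000) = 120.2 km
R4: √((23.8)² + (-0.3)²) = √(566.440 + 0.090) = 23.8 km
R5: √((-33.2)² + (62.6)²) = √(1102.240 + 3918.760) = 70.9 km
Sorted: R4 (23.8 km) < R5 (70.9 km) < R2 (91.6 km) < R1 (106.3 km) < …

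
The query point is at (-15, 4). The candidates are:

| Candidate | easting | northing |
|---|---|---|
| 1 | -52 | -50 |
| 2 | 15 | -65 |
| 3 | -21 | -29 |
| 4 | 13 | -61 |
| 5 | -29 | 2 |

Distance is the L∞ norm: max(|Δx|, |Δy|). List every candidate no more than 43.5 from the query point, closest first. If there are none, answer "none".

Distances from (-15, 4):
1: max(|-37|, |-54|) = 54
2: max(|30|, |-69|) = 69
3: max(|-6|, |-33|) = 33
4: max(|28|, |-65|) = 65
5: max(|-14|, |-2|) = 14
Threshold 43.5: 5 (14), 3 (33) are within range.

5, 3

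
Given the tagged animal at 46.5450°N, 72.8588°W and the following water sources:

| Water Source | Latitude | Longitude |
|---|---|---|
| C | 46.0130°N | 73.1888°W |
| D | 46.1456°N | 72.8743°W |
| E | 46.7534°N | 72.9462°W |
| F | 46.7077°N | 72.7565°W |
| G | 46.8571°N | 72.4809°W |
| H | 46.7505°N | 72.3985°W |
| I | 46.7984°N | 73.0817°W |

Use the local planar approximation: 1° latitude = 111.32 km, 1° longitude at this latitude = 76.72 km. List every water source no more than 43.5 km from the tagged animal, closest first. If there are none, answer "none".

F, E, I, H

Distances from 46.5450°N, 72.8588°W:
C: 64.4069 km
D: 44.4771 km
E: 24.1487 km
F: 19.7392 km
G: 45.2508 km
H: 42.0763 km
I: 32.9873 km
Threshold 43.5 km: F (19.7392 km), E (24.1487 km), I (32.9873 km), H (42.0763 km) are within range.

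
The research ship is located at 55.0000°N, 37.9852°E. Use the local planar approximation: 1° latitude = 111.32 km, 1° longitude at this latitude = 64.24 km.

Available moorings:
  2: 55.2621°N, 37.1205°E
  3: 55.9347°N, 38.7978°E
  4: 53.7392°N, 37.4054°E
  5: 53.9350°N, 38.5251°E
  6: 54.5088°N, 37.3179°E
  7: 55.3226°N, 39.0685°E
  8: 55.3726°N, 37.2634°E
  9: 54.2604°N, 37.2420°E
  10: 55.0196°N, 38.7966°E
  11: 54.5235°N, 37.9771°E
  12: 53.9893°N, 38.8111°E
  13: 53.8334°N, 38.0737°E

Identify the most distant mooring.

4

Distances from 55.0000°N, 37.9852°E:
2: 62.7448 km
3: 116.4112 km
4: 145.2104 km
5: 123.5249 km
6: 69.4806 km
7: 78.3109 km
8: 62.2129 km
9: 95.1736 km
10: 52.1700 km
11: 53.0465 km
12: 124.3932 km
13: 129.9903 km
Maximum: 4 at 145.2104 km.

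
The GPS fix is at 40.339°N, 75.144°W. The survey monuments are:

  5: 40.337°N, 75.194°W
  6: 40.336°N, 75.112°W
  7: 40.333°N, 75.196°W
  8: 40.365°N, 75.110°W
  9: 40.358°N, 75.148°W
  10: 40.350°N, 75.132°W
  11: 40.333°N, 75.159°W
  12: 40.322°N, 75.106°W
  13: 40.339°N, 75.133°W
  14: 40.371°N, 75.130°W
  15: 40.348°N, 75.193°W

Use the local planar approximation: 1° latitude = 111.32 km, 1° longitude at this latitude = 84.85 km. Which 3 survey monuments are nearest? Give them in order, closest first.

13, 11, 10

Distances from 40.339°N, 75.144°W:
5: √((-0.002·111.32)² + (-0.050·84.85)²) = √(0.04957 + 17.99881) = 4.248 km
6: √((-0.003·111.32)² + (0.032·84.85)²) = √(0.11153 + 7.37231) = 2.736 km
7: √((-0.006·111.32)² + (-0.052·84.85)²) = √(0.44612 + 19.46751) = 4.462 km
8: √((0.026·111.32)² + (0.034·84.85)²) = √(8.37709 + 8.32265) = 4.087 km
9: √((0.019·111.32)² + (-0.004·84.85)²) = √(4.47356 + 0.11519) = 2.142 km
10: √((0.011·111.32)² + (0.012·84.85)²) = √(1.49945 + 1.03673) = 1.593 km
11: √((-0.006·111.32)² + (-0.015·84.85)²) = √(0.44612 + 1.61989) = 1.437 km
12: √((-0.017·111.32)² + (0.038·84.85)²) = √(3.58133 + 10.39611) = 3.739 km
13: √((0.000·111.32)² + (0.011·84.85)²) = √(0.00000 + 0.87114) = 0.933 km
14: √((0.032·111.32)² + (0.014·84.85)²) = √(12.68955 + 1.41111) = 3.755 km
15: √((0.009·111.32)² + (-0.049·84.85)²) = √(1.00376 + 17.28605) = 4.277 km
Sorted: 13 (0.933 km) < 11 (1.437 km) < 10 (1.593 km) < 9 (2.142 km) < 6 (2.736 km) < …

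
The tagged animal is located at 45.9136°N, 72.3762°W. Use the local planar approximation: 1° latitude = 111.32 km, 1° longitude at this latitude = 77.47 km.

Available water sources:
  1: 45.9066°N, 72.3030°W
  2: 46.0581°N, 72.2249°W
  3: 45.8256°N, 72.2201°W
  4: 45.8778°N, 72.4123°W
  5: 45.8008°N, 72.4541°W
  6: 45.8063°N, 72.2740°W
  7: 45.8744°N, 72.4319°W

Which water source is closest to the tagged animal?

4

Distances from 45.9136°N, 72.3762°W:
1: √((-0.0070·111.32)² + (0.0732·77.47)²) = √(0.607215 + 32.158018) = 5.7241 km
2: √((0.1445·111.32)² + (0.1513·77.47)²) = √(258.751031 + 137.386787) = 19.9032 km
3: √((-0.0880·111.32)² + (0.1561·77.47)²) = √(95.964751 + 146.242269) = 15.5630 km
4: √((-0.0358·111.32)² + (-0.0361·77.47)²) = √(15.882265 + 7.821346) = 4.8686 km
5: √((-0.1128·111.32)² + (-0.0779·77.47)²) = √(157.675637 + 36.420175) = 13.9318 km
6: √((-0.1073·111.32)² + (0.1022·77.47)²) = √(142.674329 + 62.685761) = 14.3304 km
7: √((-0.0392·111.32)² + (-0.0557·77.47)²) = √(19.042262 + 18.619907) = 6.1370 km
Minimum: 4 at 4.8686 km.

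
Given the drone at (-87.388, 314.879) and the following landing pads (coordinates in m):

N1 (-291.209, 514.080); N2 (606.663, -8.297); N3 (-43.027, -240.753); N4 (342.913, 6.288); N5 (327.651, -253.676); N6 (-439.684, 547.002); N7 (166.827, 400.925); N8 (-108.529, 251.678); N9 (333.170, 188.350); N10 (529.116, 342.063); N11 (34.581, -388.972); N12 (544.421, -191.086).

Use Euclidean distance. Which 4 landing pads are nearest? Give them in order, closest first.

Distances from (-87.388, 314.879):
N1: √((-203.821)² + (199.201)²) = √(41543.00004 + 39681.03840) = 284.998 m
N2: √((694.051)² + (-323.176)²) = √(481706.79060 + 104442.72698) = 765.604 m
N3: √((44.361)² + (-555.632)²) = √(1967.89832 + 308726.91942) = 557.400 m
N4: √((430.301)² + (-308.591)²) = √(185158.95060 + 95228.40528) = 529.516 m
N5: √((415.039)² + (-568.555)²) = √(172257.37152 + 323254.78803) = 703.926 m
N6: √((-352.296)² + (232.123)²) = √(124112.47162 + 53881.08713) = 421.893 m
N7: √((254.215)² + (86.046)²) = √(64625.26622 + 7403.91412) = 268.383 m
N8: √((-21.141)² + (-63.201)²) = √(446.94188 + 3994.36640) = 66.643 m
N9: √((420.558)² + (-126.529)²) = √(176869.03136 + 16009.58784) = 439.179 m
N10: √((616.504)² + (27.184)²) = √(380077.18202 + 738.96986) = 617.103 m
N11: √((121.969)² + (-703.851)²) = √(14876.43696 + 495406.23020) = 714.341 m
N12: √((631.809)² + (-505.965)²) = √(399182.61248 + 256000.58123) = 809.434 m
Sorted: N8 (66.643 m) < N7 (268.383 m) < N1 (284.998 m) < N6 (421.893 m) < N9 (439.179 m) < N4 (529.516 m) < …

N8, N7, N1, N6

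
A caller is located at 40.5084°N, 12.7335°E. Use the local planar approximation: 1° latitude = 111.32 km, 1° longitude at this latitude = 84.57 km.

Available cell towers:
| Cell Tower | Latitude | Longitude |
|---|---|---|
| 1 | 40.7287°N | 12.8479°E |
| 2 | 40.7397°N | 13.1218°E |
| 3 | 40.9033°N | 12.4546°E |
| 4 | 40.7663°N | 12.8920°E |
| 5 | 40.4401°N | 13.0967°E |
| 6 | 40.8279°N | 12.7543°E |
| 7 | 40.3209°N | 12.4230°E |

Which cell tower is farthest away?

3

Distances from 40.5084°N, 12.7335°E:
1: √((0.2203·111.32)² + (0.1144·84.57)²) = √(601.416570 + 93.601910) = 26.3632 km
2: √((0.2313·111.32)² + (0.3883·84.57)²) = √(662.975777 + 1078.369118) = 41.7294 km
3: √((0.3949·111.32)² + (-0.2789·84.57)²) = √(1932.505163 + 556.326426) = 49.8882 km
4: √((0.2579·111.32)² + (0.1585·84.57)²) = √(824.231256 + 179.676465) = 31.6845 km
5: √((-0.0683·111.32)² + (0.3632·84.57)²) = √(57.807981 + 943.461844) = 31.6428 km
6: √((0.3195·111.32)² + (0.0208·84.57)²) = √(1264.992994 + 3.094278) = 35.6102 km
7: √((-0.1875·111.32)² + (-0.3105·84.57)²) = √(435.661256 + 689.534293) = 33.5439 km
Maximum: 3 at 49.8882 km.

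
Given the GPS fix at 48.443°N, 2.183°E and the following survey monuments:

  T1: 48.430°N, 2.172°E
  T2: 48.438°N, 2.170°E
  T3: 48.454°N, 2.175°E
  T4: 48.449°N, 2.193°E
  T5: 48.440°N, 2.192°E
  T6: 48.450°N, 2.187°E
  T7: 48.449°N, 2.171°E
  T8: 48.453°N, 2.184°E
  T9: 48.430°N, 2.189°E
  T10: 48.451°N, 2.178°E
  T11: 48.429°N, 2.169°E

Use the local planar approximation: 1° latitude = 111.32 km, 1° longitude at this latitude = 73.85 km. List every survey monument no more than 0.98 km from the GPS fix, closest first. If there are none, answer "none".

Distances from 48.443°N, 2.183°E:
T1: 1.65957 km
T2: 1.10973 km
T3: 1.35959 km
T4: 0.99574 km
T5: 0.74383 km
T6: 0.83335 km
T7: 1.10972 km
T8: 1.11565 km
T9: 1.51348 km
T10: 0.96408 km
T11: 1.87024 km
Threshold 0.98 km: T5 (0.74383 km), T6 (0.83335 km), T10 (0.96408 km) are within range.

T5, T6, T10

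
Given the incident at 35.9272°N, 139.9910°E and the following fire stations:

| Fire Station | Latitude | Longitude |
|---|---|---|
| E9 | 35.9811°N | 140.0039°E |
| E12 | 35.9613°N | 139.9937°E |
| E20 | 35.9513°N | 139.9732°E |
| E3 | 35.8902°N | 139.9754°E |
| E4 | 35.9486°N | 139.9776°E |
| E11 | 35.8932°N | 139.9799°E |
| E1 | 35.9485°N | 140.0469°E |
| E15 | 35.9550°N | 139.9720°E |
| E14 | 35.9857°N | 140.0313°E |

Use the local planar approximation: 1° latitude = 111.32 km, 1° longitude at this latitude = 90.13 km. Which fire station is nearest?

Distances from 35.9272°N, 139.9910°E:
E9: √((0.0539·111.32)² + (0.0129·90.13)²) = √(36.001776 + 1.351818) = 6.1118 km
E12: √((0.0341·111.32)² + (0.0027·90.13)²) = √(14.409707 + 0.059220) = 3.8038 km
E20: √((0.0241·111.32)² + (-0.0178·90.13)²) = √(7.197480 + 2.573823) = 3.1259 km
E3: √((-0.0370·111.32)² + (-0.0156·90.13)²) = √(16.964843 + 1.976915) = 4.3522 km
E4: √((0.0214·111.32)² + (-0.0134·90.13)²) = √(5.675106 + 1.458641) = 2.6709 km
E11: √((-0.0340·111.32)² + (-0.0111·90.13)²) = √(14.325317 + 1.000886) = 3.9149 km
E1: √((0.0213·111.32)² + (0.0559·90.13)²) = √(5.622191 + 25.384134) = 5.5683 km
E15: √((0.0278·111.32)² + (-0.0190·90.13)²) = √(9.577143 + 2.932554) = 3.5369 km
E14: √((0.0585·111.32)² + (0.0403·90.13)²) = √(42.409009 + 13.193160) = 7.4567 km
Minimum: E4 at 2.6709 km.

E4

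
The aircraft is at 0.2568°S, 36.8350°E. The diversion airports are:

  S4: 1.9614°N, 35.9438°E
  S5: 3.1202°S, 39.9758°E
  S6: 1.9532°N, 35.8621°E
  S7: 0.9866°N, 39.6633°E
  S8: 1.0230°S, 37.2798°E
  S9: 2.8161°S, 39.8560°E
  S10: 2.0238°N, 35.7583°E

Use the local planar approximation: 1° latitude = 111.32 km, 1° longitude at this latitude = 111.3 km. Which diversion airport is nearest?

Distances from 0.2568°S, 36.8350°E:
S4: √((2.2182·111.32)² + (-0.8912·111.3)²) = √(60974.436753 + 9838.767193) = 266.1075 km
S5: √((-2.8634·111.32)² + (3.1408·111.3)²) = √(101603.913614 + 122199.912007) = 473.0791 km
S6: √((2.2100·111.32)² + (-0.9729·111.3)²) = √(60524.462696 + 11725.374845) = 268.7933 km
S7: √((1.2434·111.32)² + (2.8283·111.3)²) = √(19158.791952 + 99092.611888) = 343.8770 km
S8: √((-0.7662·111.32)² + (0.4448·111.3)²) = √(7274.961354 + 2450.867799) = 98.6196 km
S9: √((-2.5593·111.32)² + (3.0210·111.3)²) = √(81168.737066 + 113055.521911) = 440.7088 km
S10: √((2.2806·111.32)² + (-1.0767·111.3)²) = √(64453.222415 + 14360.837064) = 280.7384 km
Minimum: S8 at 98.6196 km.

S8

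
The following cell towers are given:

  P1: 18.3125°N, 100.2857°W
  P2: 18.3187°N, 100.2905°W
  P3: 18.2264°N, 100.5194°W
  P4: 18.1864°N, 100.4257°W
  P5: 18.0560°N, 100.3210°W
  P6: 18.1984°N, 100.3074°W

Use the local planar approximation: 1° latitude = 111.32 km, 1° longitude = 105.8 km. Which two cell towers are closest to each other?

Pairwise distances:
P1–P2: 0.8569 km
P3–P4: 10.8676 km
P4–P6: 12.5872 km
P1–P6: 12.9074 km
P2–P6: 13.5106 km
P5–P6: 15.9171 km
P4–P5: 18.2599 km
P1–P4: 20.4070 km
P2–P4: 20.5308 km
P3–P6: 22.6451 km
P2–P3: 26.3071 km
P1–P3: 26.5182 km
P3–P5: 28.2919 km
P1–P5: 28.7968 km
P2–P5: 29.4213 km
Closest pair: P1–P2 at 0.8569 km.

P1 and P2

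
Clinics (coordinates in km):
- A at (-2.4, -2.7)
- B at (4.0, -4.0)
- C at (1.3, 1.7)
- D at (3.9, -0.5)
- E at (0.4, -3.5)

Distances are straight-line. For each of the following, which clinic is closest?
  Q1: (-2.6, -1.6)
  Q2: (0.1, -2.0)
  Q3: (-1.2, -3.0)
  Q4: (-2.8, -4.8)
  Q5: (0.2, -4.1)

Q1→A; Q2→E; Q3→A; Q4→A; Q5→E

Q1 at (-2.6, -1.6):
  A: 1.12 km
  B: 7.02 km
  C: 5.11 km
  D: 6.59 km
  E: 3.55 km
  → nearest: A (1.12 km)
Q2 at (0.1, -2.0):
  A: 2.60 km
  B: 4.38 km
  C: 3.89 km
  D: 4.09 km
  E: 1.53 km
  → nearest: E (1.53 km)
Q3 at (-1.2, -3.0):
  A: 1.24 km
  B: 5.30 km
  C: 5.32 km
  D: 5.68 km
  E: 1.68 km
  → nearest: A (1.24 km)
Q4 at (-2.8, -4.8):
  A: 2.14 km
  B: 6.85 km
  C: 7.69 km
  D: 7.96 km
  E: 3.45 km
  → nearest: A (2.14 km)
Q5 at (0.2, -4.1):
  A: 2.95 km
  B: 3.80 km
  C: 5.90 km
  D: 5.16 km
  E: 0.63 km
  → nearest: E (0.63 km)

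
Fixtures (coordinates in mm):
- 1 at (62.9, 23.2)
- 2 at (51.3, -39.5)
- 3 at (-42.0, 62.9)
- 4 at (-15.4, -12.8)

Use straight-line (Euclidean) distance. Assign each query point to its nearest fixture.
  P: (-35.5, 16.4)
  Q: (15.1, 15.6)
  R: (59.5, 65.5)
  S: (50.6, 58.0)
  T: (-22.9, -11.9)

P at (-35.5, 16.4):
  1: 98.63 mm
  2: 103.24 mm
  3: 46.95 mm
  4: 35.45 mm
  → nearest: 4 (35.45 mm)
Q at (15.1, 15.6):
  1: 48.40 mm
  2: 65.93 mm
  3: 74.15 mm
  4: 41.68 mm
  → nearest: 4 (41.68 mm)
R at (59.5, 65.5):
  1: 42.44 mm
  2: 105.32 mm
  3: 101.53 mm
  4: 108.36 mm
  → nearest: 1 (42.44 mm)
S at (50.6, 58.0):
  1: 36.91 mm
  2: 97.50 mm
  3: 92.73 mm
  4: 96.79 mm
  → nearest: 1 (36.91 mm)
T at (-22.9, -11.9):
  1: 92.70 mm
  2: 79.17 mm
  3: 77.20 mm
  4: 7.55 mm
  → nearest: 4 (7.55 mm)

P→4; Q→4; R→1; S→1; T→4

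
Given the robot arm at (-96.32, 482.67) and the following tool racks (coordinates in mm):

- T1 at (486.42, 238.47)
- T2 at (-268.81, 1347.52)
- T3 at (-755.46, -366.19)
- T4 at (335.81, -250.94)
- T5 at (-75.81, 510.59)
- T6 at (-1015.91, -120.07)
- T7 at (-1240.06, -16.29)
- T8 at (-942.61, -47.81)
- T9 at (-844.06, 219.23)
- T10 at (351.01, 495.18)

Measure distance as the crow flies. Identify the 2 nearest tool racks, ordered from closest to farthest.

Distances from (-96.32, 482.67):
T1: √((582.74)² + (-244.20)²) = √(339585.9076 + 59633.6400) = 631.84 mm
T2: √((-172.49)² + (864.85)²) = √(29752.8001 + 747965.5225) = 881.88 mm
T3: √((-659.14)² + (-848.86)²) = √(434465.5396 + 720563.2996) = 1074.72 mm
T4: √((432.13)² + (-733.61)²) = √(186736.3369 + 538183.6321) = 851.42 mm
T5: √((20.51)² + (27.92)²) = √(420.6601 + 779.5264) = 34.64 mm
T6: √((-919.59)² + (-602.74)²) = √(845645.7681 + 363295.5076) = 1099.52 mm
T7: √((-1143.74)² + (-498.96)²) = √(1308141.1876 + 248961.0816) = 1247.84 mm
T8: √((-846.29)² + (-530.48)²) = √(716206.7641 + 281409.0304) = 998.81 mm
T9: √((-747.74)² + (-263.44)²) = √(559115.1076 + 69400.6336) = 792.79 mm
T10: √((447.33)² + (12.51)²) = √(200104.1289 + 156.5001) = 447.50 mm
Sorted: T5 (34.64 mm) < T10 (447.50 mm) < T1 (631.84 mm) < T9 (792.79 mm) < …

T5, T10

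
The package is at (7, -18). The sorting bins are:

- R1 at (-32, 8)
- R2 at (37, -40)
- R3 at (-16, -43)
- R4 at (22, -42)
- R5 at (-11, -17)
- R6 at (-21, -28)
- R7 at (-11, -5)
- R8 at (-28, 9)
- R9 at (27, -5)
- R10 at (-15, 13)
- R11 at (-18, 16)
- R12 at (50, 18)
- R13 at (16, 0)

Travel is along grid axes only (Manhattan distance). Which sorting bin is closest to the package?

R5

Distances from (7, -18):
R1: 65
R2: 52
R3: 48
R4: 39
R5: 19
R6: 38
R7: 31
R8: 62
R9: 33
R10: 53
R11: 59
R12: 79
R13: 27
Minimum: R5 at 19.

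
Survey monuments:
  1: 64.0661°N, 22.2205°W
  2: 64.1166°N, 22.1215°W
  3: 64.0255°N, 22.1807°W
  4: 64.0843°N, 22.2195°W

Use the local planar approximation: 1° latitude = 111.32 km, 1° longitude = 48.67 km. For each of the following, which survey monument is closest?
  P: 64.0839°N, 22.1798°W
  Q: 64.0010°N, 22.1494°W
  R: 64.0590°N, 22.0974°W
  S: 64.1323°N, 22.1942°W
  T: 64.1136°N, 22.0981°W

P→4; Q→3; R→3; S→2; T→2

P at 64.0839°N, 22.1798°W:
  1: √((-0.0178·111.32)² + (-0.0407·48.67)²) = √(3.926326 + 3.923842) = 2.8018 km
  2: √((0.0327·111.32)² + (0.0583·48.67)²) = √(13.250794 + 8.051185) = 4.6154 km
  3: √((-0.0584·111.32)² + (-0.0009·48.67)²) = √(42.264145 + 0.001919) = 6.5012 km
  4: √((0.0004·111.32)² + (-0.0397·48.67)²) = √(0.001983 + 3.733393) = 1.9327 km
  → nearest: 4 (1.9327 km)
Q at 64.0010°N, 22.1494°W:
  1: √((0.0651·111.32)² + (-0.0711·48.67)²) = √(52.518023 + 11.974624) = 8.0307 km
  2: √((0.1156·111.32)² + (0.0279·48.67)²) = √(165.600660 + 1.843873) = 12.9400 km
  3: √((0.0245·111.32)² + (-0.0313·48.67)²) = √(7.438383 + 2.320659) = 3.1239 km
  4: √((0.0833·111.32)² + (-0.0701·48.67)²) = √(85.987713 + 11.640154) = 9.8807 km
  → nearest: 3 (3.1239 km)
R at 64.0590°N, 22.0974°W:
  1: √((0.0071·111.32)² + (-0.1231·48.67)²) = √(0.624688 + 35.895400) = 6.0432 km
  2: √((0.0576·111.32)² + (-0.0241·48.67)²) = √(41.114154 + 1.375805) = 6.5184 km
  3: √((-0.0335·111.32)² + (-0.0833·48.67)²) = √(13.907082 + 16.436627) = 5.5085 km
  4: √((0.0253·111.32)² + (-0.1221·48.67)²) = √(7.932086 + 35.314578) = 6.5762 km
  → nearest: 3 (5.5085 km)
S at 64.1323°N, 22.1942°W:
  1: √((-0.0662·111.32)² + (-0.0263·48.67)²) = √(54.307821 + 1.638454) = 7.4797 km
  2: √((-0.0157·111.32)² + (0.0727·48.67)²) = √(3.054539 + 12.519631) = 3.9464 km
  3: √((-0.1068·111.32)² + (0.0135·48.67)²) = √(141.347750 + 0.431708) = 11.9071 km
  4: √((-0.0480·111.32)² + (-0.0253·48.67)²) = √(28.551496 + 1.516225) = 5.4834 km
  → nearest: 2 (3.9464 km)
T at 64.1136°N, 22.0981°W:
  1: √((-0.0475·111.32)² + (-0.1224·48.67)²) = √(27.959771 + 35.488327) = 7.9654 km
  2: √((0.0030·111.32)² + (-0.0234·48.67)²) = √(0.111529 + 1.297043) = 1.1868 km
  3: √((-0.0881·111.32)² + (-0.0826·48.67)²) = √(96.182976 + 16.161542) = 10.5993 km
  4: √((-0.0293·111.32)² + (-0.1214·48.67)²) = √(10.638530 + 34.910821) = 6.7490 km
  → nearest: 2 (1.1868 km)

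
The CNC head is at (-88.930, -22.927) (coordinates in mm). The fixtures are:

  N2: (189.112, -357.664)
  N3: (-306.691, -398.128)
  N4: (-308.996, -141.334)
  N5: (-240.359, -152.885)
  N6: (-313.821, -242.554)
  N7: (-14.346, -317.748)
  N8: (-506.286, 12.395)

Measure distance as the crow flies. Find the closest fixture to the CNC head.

N5

Distances from (-88.930, -22.927):
N2: √((278.042)² + (-334.737)²) = √(77307.35376 + 112048.85917) = 435.151 mm
N3: √((-217.761)² + (-375.201)²) = √(47419.85312 + 140775.79040) = 433.815 mm
N4: √((-220.066)² + (-118.407)²) = √(48429.04436 + 14020.21765) = 249.899 mm
N5: √((-151.429)² + (-129.958)²) = √(22930.74204 + 16889.08176) = 199.549 mm
N6: √((-224.891)² + (-219.627)²) = √(50575.96188 + 48236.01913) = 314.344 mm
N7: √((74.584)² + (-294.821)²) = √(5562.77306 + 86919.42204) = 304.109 mm
N8: √((-417.356)² + (35.322)²) = √(174186.03074 + 1247.64368) = 418.848 mm
Minimum: N5 at 199.549 mm.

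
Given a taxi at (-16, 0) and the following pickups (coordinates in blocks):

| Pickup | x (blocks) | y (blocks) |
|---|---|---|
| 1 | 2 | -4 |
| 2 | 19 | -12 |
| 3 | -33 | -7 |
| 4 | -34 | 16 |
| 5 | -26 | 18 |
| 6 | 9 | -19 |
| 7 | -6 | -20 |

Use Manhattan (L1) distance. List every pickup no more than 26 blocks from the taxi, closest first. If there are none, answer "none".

1, 3

Distances from (-16, 0):
1: 22 blocks
2: 47 blocks
3: 24 blocks
4: 34 blocks
5: 28 blocks
6: 44 blocks
7: 30 blocks
Threshold 26 blocks: 1 (22 blocks), 3 (24 blocks) are within range.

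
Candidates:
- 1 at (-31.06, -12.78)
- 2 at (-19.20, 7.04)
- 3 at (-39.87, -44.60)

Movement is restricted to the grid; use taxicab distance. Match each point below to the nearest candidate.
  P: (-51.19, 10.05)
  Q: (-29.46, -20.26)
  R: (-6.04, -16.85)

P at (-51.19, 10.05):
  1: 42.96
  2: 35.00
  3: 65.97
  → nearest: 2 (35.00)
Q at (-29.46, -20.26):
  1: 9.08
  2: 37.56
  3: 34.75
  → nearest: 1 (9.08)
R at (-6.04, -16.85):
  1: 29.09
  2: 37.05
  3: 61.58
  → nearest: 1 (29.09)

P→2; Q→1; R→1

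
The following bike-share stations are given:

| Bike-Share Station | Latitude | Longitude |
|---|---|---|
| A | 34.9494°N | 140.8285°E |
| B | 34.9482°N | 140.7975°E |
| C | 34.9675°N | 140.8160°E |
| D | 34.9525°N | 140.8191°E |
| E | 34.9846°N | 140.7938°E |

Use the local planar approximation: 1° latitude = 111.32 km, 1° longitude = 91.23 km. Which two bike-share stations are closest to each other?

A and D

Pairwise distances:
A–B: 2.8313 km
A–C: 2.3152 km
A–D: 0.9244 km
A–E: 5.0374 km
B–C: 2.7321 km
B–D: 2.0279 km
B–E: 4.0661 km
C–D: 1.6936 km
C–E: 2.7795 km
D–E: 4.2540 km
Closest pair: A–D at 0.9244 km.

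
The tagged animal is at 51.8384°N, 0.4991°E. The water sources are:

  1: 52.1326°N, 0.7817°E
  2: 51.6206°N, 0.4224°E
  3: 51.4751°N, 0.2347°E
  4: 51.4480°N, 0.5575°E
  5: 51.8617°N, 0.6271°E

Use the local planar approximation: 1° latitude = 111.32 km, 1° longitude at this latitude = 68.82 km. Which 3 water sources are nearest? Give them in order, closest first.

5, 2, 1

Distances from 51.8384°N, 0.4991°E:
1: 38.0898 km
2: 24.8134 km
3: 44.3474 km
4: 43.6448 km
5: 9.1829 km
Sorted: 5 (9.1829 km) < 2 (24.8134 km) < 1 (38.0898 km) < 4 (43.6448 km) < 3 (44.3474 km)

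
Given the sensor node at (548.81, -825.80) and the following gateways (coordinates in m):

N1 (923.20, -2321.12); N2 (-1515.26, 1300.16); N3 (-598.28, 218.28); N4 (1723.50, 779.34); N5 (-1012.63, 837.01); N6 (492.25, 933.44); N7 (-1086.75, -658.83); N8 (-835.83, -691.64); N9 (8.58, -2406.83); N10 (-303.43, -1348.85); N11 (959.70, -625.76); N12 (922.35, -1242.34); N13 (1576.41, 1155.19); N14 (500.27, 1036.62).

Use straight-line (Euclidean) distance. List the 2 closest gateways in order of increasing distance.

Distances from (548.81, -825.80):
N1: 1541.48 m
N2: 2963.12 m
N3: 1551.10 m
N4: 1989.06 m
N5: 2281.02 m
N6: 1760.15 m
N7: 1644.06 m
N8: 1391.12 m
N9: 1670.78 m
N10: 999.95 m
N11: 457.00 m
N12: 559.50 m
N13: 2231.65 m
N14: 1863.05 m
Sorted: N11 (457.00 m) < N12 (559.50 m) < N10 (999.95 m) < N8 (1391.12 m) < …

N11, N12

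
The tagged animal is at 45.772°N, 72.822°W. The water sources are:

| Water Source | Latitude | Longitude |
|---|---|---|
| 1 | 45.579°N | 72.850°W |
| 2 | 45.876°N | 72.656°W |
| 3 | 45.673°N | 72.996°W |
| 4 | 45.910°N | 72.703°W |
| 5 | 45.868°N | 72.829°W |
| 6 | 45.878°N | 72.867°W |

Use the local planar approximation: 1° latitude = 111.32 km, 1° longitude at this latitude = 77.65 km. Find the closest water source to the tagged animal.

5

Distances from 45.772°N, 72.822°W:
1: √((-0.193·111.32)² + (-0.028·77.65)²) = √(461.59491 + 4.72715) = 21.594 km
2: √((0.104·111.32)² + (0.166·77.65)²) = √(134.03341 + 166.14952) = 17.326 km
3: √((-0.099·111.32)² + (-0.174·77.65)²) = √(121.45539 + 182.54982) = 17.436 km
4: √((0.138·111.32)² + (0.119·77.65)²) = √(235.99596 + 85.38407) = 17.927 km
5: √((0.096·111.32)² + (-0.007·77.65)²) = √(114.20598 + 0.29545) = 10.701 km
6: √((0.106·111.32)² + (-0.045·77.65)²) = √(139.23811 + 12.20978) = 12.306 km
Minimum: 5 at 10.701 km.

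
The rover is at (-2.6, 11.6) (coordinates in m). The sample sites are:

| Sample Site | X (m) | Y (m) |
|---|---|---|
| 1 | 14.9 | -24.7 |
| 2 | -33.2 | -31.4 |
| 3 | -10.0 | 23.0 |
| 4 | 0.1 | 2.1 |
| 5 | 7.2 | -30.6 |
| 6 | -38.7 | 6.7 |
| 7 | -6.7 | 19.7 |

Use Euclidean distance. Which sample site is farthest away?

2

Distances from (-2.6, 11.6):
1: 40.3 m
2: 52.8 m
3: 13.6 m
4: 9.9 m
5: 43.3 m
6: 36.4 m
7: 9.1 m
Maximum: 2 at 52.8 m.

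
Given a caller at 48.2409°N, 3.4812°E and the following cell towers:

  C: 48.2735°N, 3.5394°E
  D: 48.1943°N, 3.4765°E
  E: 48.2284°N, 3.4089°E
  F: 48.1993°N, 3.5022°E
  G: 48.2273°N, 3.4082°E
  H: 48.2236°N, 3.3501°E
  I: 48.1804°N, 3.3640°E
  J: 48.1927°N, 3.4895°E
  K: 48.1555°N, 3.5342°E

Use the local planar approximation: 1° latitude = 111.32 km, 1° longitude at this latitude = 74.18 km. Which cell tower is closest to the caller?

Distances from 48.2409°N, 3.4812°E:
C: √((0.0326·111.32)² + (0.0582·74.18)²) = √(13.169873 + 18.638872) = 5.6399 km
D: √((-0.0466·111.32)² + (-0.0047·74.18)²) = √(26.910281 + 0.121554) = 5.1992 km
E: √((-0.0125·111.32)² + (-0.0723·74.18)²) = √(1.936272 + 28.764064) = 5.5408 km
F: √((-0.0416·111.32)² + (0.0210·74.18)²) = √(21.445346 + 2.426679) = 4.8859 km
G: √((-0.0136·111.32)² + (-0.0730·74.18)²) = √(2.292051 + 29.323741) = 5.6228 km
H: √((-0.0173·111.32)² + (-0.1311·74.18)²) = √(3.708844 + 94.575586) = 9.9139 km
I: √((-0.0605·111.32)² + (-0.1172·74.18)²) = √(45.358339 + 75.583828) = 10.9974 km
J: √((-0.0482·111.32)² + (0.0083·74.18)²) = √(28.789921 + 0.379079) = 5.4008 km
K: √((-0.0854·111.32)² + (0.0530·74.18)²) = √(90.377877 + 15.457007) = 10.2876 km
Minimum: F at 4.8859 km.

F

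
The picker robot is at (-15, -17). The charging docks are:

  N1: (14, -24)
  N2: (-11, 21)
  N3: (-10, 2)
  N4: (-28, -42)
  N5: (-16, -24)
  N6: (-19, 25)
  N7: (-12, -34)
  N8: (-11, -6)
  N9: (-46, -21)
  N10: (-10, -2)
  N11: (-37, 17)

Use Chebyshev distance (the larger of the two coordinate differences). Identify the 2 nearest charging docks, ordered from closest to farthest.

Distances from (-15, -17):
N1: 29
N2: 38
N3: 19
N4: 25
N5: 7
N6: 42
N7: 17
N8: 11
N9: 31
N10: 15
N11: 34
Sorted: N5 (7) < N8 (11) < N10 (15) < N7 (17) < …

N5, N8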